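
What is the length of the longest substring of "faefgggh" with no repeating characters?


Input: "faefgggh"
Sliding window (track last position of each char):
  Position 0 ('f'): window [0,0] length 1 -- new best
  Position 1 ('a'): window [0,1] length 2 -- new best
  Position 2 ('e'): window [0,2] length 3 -- new best
  Position 3 ('f'): repeat (last at 0), move window start to 1
  Position 3 ('f'): window [1,3] length 3
  Position 4 ('g'): window [1,4] length 4 -- new best
  Position 5 ('g'): repeat (last at 4), move window start to 5
  Position 5 ('g'): window [5,5] length 1
  Position 6 ('g'): repeat (last at 5), move window start to 6
  Position 6 ('g'): window [6,6] length 1
  Position 7 ('h'): window [6,7] length 2
Longest substring with no repeats: "aefg" with length 4

4


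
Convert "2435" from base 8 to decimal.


Input: "2435" in base 8
Positional expansion:
  Digit '2' (value 2) x 8^3 = 1024
  Digit '4' (value 4) x 8^2 = 256
  Digit '3' (value 3) x 8^1 = 24
  Digit '5' (value 5) x 8^0 = 5
Sum = 1309

1309


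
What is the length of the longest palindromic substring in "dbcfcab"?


Input: "dbcfcab"
Checking substrings for palindromes:
  [2:5] "cfc" (len 3) => palindrome
Longest palindromic substring: "cfc" with length 3

3


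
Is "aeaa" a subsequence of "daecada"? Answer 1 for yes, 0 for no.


Check if "aeaa" is a subsequence of "daecada"
Greedy scan:
  Position 0 ('d'): no match needed
  Position 1 ('a'): matches sub[0] = 'a'
  Position 2 ('e'): matches sub[1] = 'e'
  Position 3 ('c'): no match needed
  Position 4 ('a'): matches sub[2] = 'a'
  Position 5 ('d'): no match needed
  Position 6 ('a'): matches sub[3] = 'a'
All 4 characters matched => is a subsequence

1


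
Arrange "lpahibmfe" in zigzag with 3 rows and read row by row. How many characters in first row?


Zigzag "lpahibmfe" into 3 rows:
Placing characters:
  'l' => row 0
  'p' => row 1
  'a' => row 2
  'h' => row 1
  'i' => row 0
  'b' => row 1
  'm' => row 2
  'f' => row 1
  'e' => row 0
Rows:
  Row 0: "lie"
  Row 1: "phbf"
  Row 2: "am"
First row length: 3

3


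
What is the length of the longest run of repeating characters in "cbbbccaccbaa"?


Input: "cbbbccaccbaa"
Scanning for longest run:
  Position 1 ('b'): new char, reset run to 1
  Position 2 ('b'): continues run of 'b', length=2
  Position 3 ('b'): continues run of 'b', length=3
  Position 4 ('c'): new char, reset run to 1
  Position 5 ('c'): continues run of 'c', length=2
  Position 6 ('a'): new char, reset run to 1
  Position 7 ('c'): new char, reset run to 1
  Position 8 ('c'): continues run of 'c', length=2
  Position 9 ('b'): new char, reset run to 1
  Position 10 ('a'): new char, reset run to 1
  Position 11 ('a'): continues run of 'a', length=2
Longest run: 'b' with length 3

3


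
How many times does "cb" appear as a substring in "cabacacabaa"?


Searching for "cb" in "cabacacabaa"
Scanning each position:
  Position 0: "ca" => no
  Position 1: "ab" => no
  Position 2: "ba" => no
  Position 3: "ac" => no
  Position 4: "ca" => no
  Position 5: "ac" => no
  Position 6: "ca" => no
  Position 7: "ab" => no
  Position 8: "ba" => no
  Position 9: "aa" => no
Total occurrences: 0

0


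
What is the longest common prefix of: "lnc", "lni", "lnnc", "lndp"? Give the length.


Words: lnc, lni, lnnc, lndp
  Position 0: all 'l' => match
  Position 1: all 'n' => match
  Position 2: ('c', 'i', 'n', 'd') => mismatch, stop
LCP = "ln" (length 2)

2


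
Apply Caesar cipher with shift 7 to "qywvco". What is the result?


Caesar cipher: shift "qywvco" by 7
  'q' (pos 16) + 7 = pos 23 = 'x'
  'y' (pos 24) + 7 = pos 5 = 'f'
  'w' (pos 22) + 7 = pos 3 = 'd'
  'v' (pos 21) + 7 = pos 2 = 'c'
  'c' (pos 2) + 7 = pos 9 = 'j'
  'o' (pos 14) + 7 = pos 21 = 'v'
Result: xfdcjv

xfdcjv


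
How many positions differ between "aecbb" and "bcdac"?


Comparing "aecbb" and "bcdac" position by position:
  Position 0: 'a' vs 'b' => DIFFER
  Position 1: 'e' vs 'c' => DIFFER
  Position 2: 'c' vs 'd' => DIFFER
  Position 3: 'b' vs 'a' => DIFFER
  Position 4: 'b' vs 'c' => DIFFER
Positions that differ: 5

5


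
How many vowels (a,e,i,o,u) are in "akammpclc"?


Input: akammpclc
Checking each character:
  'a' at position 0: vowel (running total: 1)
  'k' at position 1: consonant
  'a' at position 2: vowel (running total: 2)
  'm' at position 3: consonant
  'm' at position 4: consonant
  'p' at position 5: consonant
  'c' at position 6: consonant
  'l' at position 7: consonant
  'c' at position 8: consonant
Total vowels: 2

2


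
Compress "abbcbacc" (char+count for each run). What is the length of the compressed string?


Input: abbcbacc
Runs:
  'a' x 1 => "a1"
  'b' x 2 => "b2"
  'c' x 1 => "c1"
  'b' x 1 => "b1"
  'a' x 1 => "a1"
  'c' x 2 => "c2"
Compressed: "a1b2c1b1a1c2"
Compressed length: 12

12


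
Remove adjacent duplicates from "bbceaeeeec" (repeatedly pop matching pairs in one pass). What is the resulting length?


Input: bbceaeeeec
Stack-based adjacent duplicate removal:
  Read 'b': push. Stack: b
  Read 'b': matches stack top 'b' => pop. Stack: (empty)
  Read 'c': push. Stack: c
  Read 'e': push. Stack: ce
  Read 'a': push. Stack: cea
  Read 'e': push. Stack: ceae
  Read 'e': matches stack top 'e' => pop. Stack: cea
  Read 'e': push. Stack: ceae
  Read 'e': matches stack top 'e' => pop. Stack: cea
  Read 'c': push. Stack: ceac
Final stack: "ceac" (length 4)

4


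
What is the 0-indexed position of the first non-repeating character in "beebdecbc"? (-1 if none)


Input: beebdecbc
Character frequencies:
  'b': 3
  'c': 2
  'd': 1
  'e': 3
Scanning left to right for freq == 1:
  Position 0 ('b'): freq=3, skip
  Position 1 ('e'): freq=3, skip
  Position 2 ('e'): freq=3, skip
  Position 3 ('b'): freq=3, skip
  Position 4 ('d'): unique! => answer = 4

4


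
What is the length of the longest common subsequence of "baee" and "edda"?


LCS of "baee" and "edda"
DP table:
           e    d    d    a
      0    0    0    0    0
  b   0    0    0    0    0
  a   0    0    0    0    1
  e   0    1    1    1    1
  e   0    1    1    1    1
LCS length = dp[4][4] = 1

1


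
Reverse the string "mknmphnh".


Input: mknmphnh
Reading characters right to left:
  Position 7: 'h'
  Position 6: 'n'
  Position 5: 'h'
  Position 4: 'p'
  Position 3: 'm'
  Position 2: 'n'
  Position 1: 'k'
  Position 0: 'm'
Reversed: hnhpmnkm

hnhpmnkm


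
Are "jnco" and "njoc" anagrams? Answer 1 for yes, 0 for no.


Strings: "jnco", "njoc"
Sorted first:  cjno
Sorted second: cjno
Sorted forms match => anagrams

1


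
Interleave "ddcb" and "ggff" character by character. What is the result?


Interleaving "ddcb" and "ggff":
  Position 0: 'd' from first, 'g' from second => "dg"
  Position 1: 'd' from first, 'g' from second => "dg"
  Position 2: 'c' from first, 'f' from second => "cf"
  Position 3: 'b' from first, 'f' from second => "bf"
Result: dgdgcfbf

dgdgcfbf


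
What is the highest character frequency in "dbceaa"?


Input: dbceaa
Character counts:
  'a': 2
  'b': 1
  'c': 1
  'd': 1
  'e': 1
Maximum frequency: 2

2


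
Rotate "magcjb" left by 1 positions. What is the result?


Input: "magcjb", rotate left by 1
First 1 characters: "m"
Remaining characters: "agcjb"
Concatenate remaining + first: "agcjb" + "m" = "agcjbm"

agcjbm


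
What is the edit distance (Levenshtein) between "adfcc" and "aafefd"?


Computing edit distance: "adfcc" -> "aafefd"
DP table:
           a    a    f    e    f    d
      0    1    2    3    4    5    6
  a   1    0    1    2    3    4    5
  d   2    1    1    2    3    4    4
  f   3    2    2    1    2    3    4
  c   4    3    3    2    2    3    4
  c   5    4    4    3    3    3    4
Edit distance = dp[5][6] = 4

4


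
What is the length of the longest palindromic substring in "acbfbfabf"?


Input: "acbfbfabf"
Checking substrings for palindromes:
  [2:5] "bfb" (len 3) => palindrome
  [3:6] "fbf" (len 3) => palindrome
Longest palindromic substring: "bfb" with length 3

3


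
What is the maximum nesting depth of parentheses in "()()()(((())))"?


Input: "()()()(((())))"
Tracking depth:
  Position 0 '(': depth becomes 1
  Position 1 ')': depth becomes 0
  Position 2 '(': depth becomes 1
  Position 3 ')': depth becomes 0
  Position 4 '(': depth becomes 1
  Position 5 ')': depth becomes 0
  Position 6 '(': depth becomes 1
  Position 7 '(': depth becomes 2
  Position 8 '(': depth becomes 3
  Position 9 '(': depth becomes 4
  Position 10 ')': depth becomes 3
  Position 11 ')': depth becomes 2
  Position 12 ')': depth becomes 1
  Position 13 ')': depth becomes 0
Maximum depth reached: 4

4


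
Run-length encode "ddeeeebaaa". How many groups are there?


Input: ddeeeebaaa
Scanning for consecutive runs:
  Group 1: 'd' x 2 (positions 0-1)
  Group 2: 'e' x 4 (positions 2-5)
  Group 3: 'b' x 1 (positions 6-6)
  Group 4: 'a' x 3 (positions 7-9)
Total groups: 4

4


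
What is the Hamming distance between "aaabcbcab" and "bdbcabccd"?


Comparing "aaabcbcab" and "bdbcabccd" position by position:
  Position 0: 'a' vs 'b' => differ
  Position 1: 'a' vs 'd' => differ
  Position 2: 'a' vs 'b' => differ
  Position 3: 'b' vs 'c' => differ
  Position 4: 'c' vs 'a' => differ
  Position 5: 'b' vs 'b' => same
  Position 6: 'c' vs 'c' => same
  Position 7: 'a' vs 'c' => differ
  Position 8: 'b' vs 'd' => differ
Total differences (Hamming distance): 7

7


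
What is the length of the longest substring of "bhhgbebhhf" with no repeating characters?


Input: "bhhgbebhhf"
Sliding window (track last position of each char):
  Position 0 ('b'): window [0,0] length 1 -- new best
  Position 1 ('h'): window [0,1] length 2 -- new best
  Position 2 ('h'): repeat (last at 1), move window start to 2
  Position 2 ('h'): window [2,2] length 1
  Position 3 ('g'): window [2,3] length 2
  Position 4 ('b'): window [2,4] length 3 -- new best
  Position 5 ('e'): window [2,5] length 4 -- new best
  Position 6 ('b'): repeat (last at 4), move window start to 5
  Position 6 ('b'): window [5,6] length 2
  Position 7 ('h'): window [5,7] length 3
  Position 8 ('h'): repeat (last at 7), move window start to 8
  Position 8 ('h'): window [8,8] length 1
  Position 9 ('f'): window [8,9] length 2
Longest substring with no repeats: "hgbe" with length 4

4


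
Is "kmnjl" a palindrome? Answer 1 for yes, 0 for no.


Input: kmnjl
Reversed: ljnmk
  Compare pos 0 ('k') with pos 4 ('l'): MISMATCH
  Compare pos 1 ('m') with pos 3 ('j'): MISMATCH
Result: not a palindrome

0


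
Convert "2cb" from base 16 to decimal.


Input: "2cb" in base 16
Positional expansion:
  Digit '2' (value 2) x 16^2 = 512
  Digit 'c' (value 12) x 16^1 = 192
  Digit 'b' (value 11) x 16^0 = 11
Sum = 715

715


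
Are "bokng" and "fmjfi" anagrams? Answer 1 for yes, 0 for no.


Strings: "bokng", "fmjfi"
Sorted first:  bgkno
Sorted second: ffijm
Differ at position 0: 'b' vs 'f' => not anagrams

0


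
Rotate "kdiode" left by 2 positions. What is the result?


Input: "kdiode", rotate left by 2
First 2 characters: "kd"
Remaining characters: "iode"
Concatenate remaining + first: "iode" + "kd" = "iodekd"

iodekd


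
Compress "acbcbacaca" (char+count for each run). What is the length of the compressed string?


Input: acbcbacaca
Runs:
  'a' x 1 => "a1"
  'c' x 1 => "c1"
  'b' x 1 => "b1"
  'c' x 1 => "c1"
  'b' x 1 => "b1"
  'a' x 1 => "a1"
  'c' x 1 => "c1"
  'a' x 1 => "a1"
  'c' x 1 => "c1"
  'a' x 1 => "a1"
Compressed: "a1c1b1c1b1a1c1a1c1a1"
Compressed length: 20

20


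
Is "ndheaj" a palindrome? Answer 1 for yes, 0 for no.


Input: ndheaj
Reversed: jaehdn
  Compare pos 0 ('n') with pos 5 ('j'): MISMATCH
  Compare pos 1 ('d') with pos 4 ('a'): MISMATCH
  Compare pos 2 ('h') with pos 3 ('e'): MISMATCH
Result: not a palindrome

0


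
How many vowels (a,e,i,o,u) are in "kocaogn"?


Input: kocaogn
Checking each character:
  'k' at position 0: consonant
  'o' at position 1: vowel (running total: 1)
  'c' at position 2: consonant
  'a' at position 3: vowel (running total: 2)
  'o' at position 4: vowel (running total: 3)
  'g' at position 5: consonant
  'n' at position 6: consonant
Total vowels: 3

3


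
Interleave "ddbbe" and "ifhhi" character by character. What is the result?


Interleaving "ddbbe" and "ifhhi":
  Position 0: 'd' from first, 'i' from second => "di"
  Position 1: 'd' from first, 'f' from second => "df"
  Position 2: 'b' from first, 'h' from second => "bh"
  Position 3: 'b' from first, 'h' from second => "bh"
  Position 4: 'e' from first, 'i' from second => "ei"
Result: didfbhbhei

didfbhbhei


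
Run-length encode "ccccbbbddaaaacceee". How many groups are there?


Input: ccccbbbddaaaacceee
Scanning for consecutive runs:
  Group 1: 'c' x 4 (positions 0-3)
  Group 2: 'b' x 3 (positions 4-6)
  Group 3: 'd' x 2 (positions 7-8)
  Group 4: 'a' x 4 (positions 9-12)
  Group 5: 'c' x 2 (positions 13-14)
  Group 6: 'e' x 3 (positions 15-17)
Total groups: 6

6


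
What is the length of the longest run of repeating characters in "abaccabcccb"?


Input: "abaccabcccb"
Scanning for longest run:
  Position 1 ('b'): new char, reset run to 1
  Position 2 ('a'): new char, reset run to 1
  Position 3 ('c'): new char, reset run to 1
  Position 4 ('c'): continues run of 'c', length=2
  Position 5 ('a'): new char, reset run to 1
  Position 6 ('b'): new char, reset run to 1
  Position 7 ('c'): new char, reset run to 1
  Position 8 ('c'): continues run of 'c', length=2
  Position 9 ('c'): continues run of 'c', length=3
  Position 10 ('b'): new char, reset run to 1
Longest run: 'c' with length 3

3


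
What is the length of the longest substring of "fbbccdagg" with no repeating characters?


Input: "fbbccdagg"
Sliding window (track last position of each char):
  Position 0 ('f'): window [0,0] length 1 -- new best
  Position 1 ('b'): window [0,1] length 2 -- new best
  Position 2 ('b'): repeat (last at 1), move window start to 2
  Position 2 ('b'): window [2,2] length 1
  Position 3 ('c'): window [2,3] length 2
  Position 4 ('c'): repeat (last at 3), move window start to 4
  Position 4 ('c'): window [4,4] length 1
  Position 5 ('d'): window [4,5] length 2
  Position 6 ('a'): window [4,6] length 3 -- new best
  Position 7 ('g'): window [4,7] length 4 -- new best
  Position 8 ('g'): repeat (last at 7), move window start to 8
  Position 8 ('g'): window [8,8] length 1
Longest substring with no repeats: "cdag" with length 4

4


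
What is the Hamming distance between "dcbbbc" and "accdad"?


Comparing "dcbbbc" and "accdad" position by position:
  Position 0: 'd' vs 'a' => differ
  Position 1: 'c' vs 'c' => same
  Position 2: 'b' vs 'c' => differ
  Position 3: 'b' vs 'd' => differ
  Position 4: 'b' vs 'a' => differ
  Position 5: 'c' vs 'd' => differ
Total differences (Hamming distance): 5

5


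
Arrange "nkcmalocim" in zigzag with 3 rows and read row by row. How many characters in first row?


Zigzag "nkcmalocim" into 3 rows:
Placing characters:
  'n' => row 0
  'k' => row 1
  'c' => row 2
  'm' => row 1
  'a' => row 0
  'l' => row 1
  'o' => row 2
  'c' => row 1
  'i' => row 0
  'm' => row 1
Rows:
  Row 0: "nai"
  Row 1: "kmlcm"
  Row 2: "co"
First row length: 3

3


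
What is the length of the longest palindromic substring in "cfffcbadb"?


Input: "cfffcbadb"
Checking substrings for palindromes:
  [0:5] "cfffc" (len 5) => palindrome
  [1:4] "fff" (len 3) => palindrome
  [1:3] "ff" (len 2) => palindrome
  [2:4] "ff" (len 2) => palindrome
Longest palindromic substring: "cfffc" with length 5

5


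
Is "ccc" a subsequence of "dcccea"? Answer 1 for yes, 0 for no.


Check if "ccc" is a subsequence of "dcccea"
Greedy scan:
  Position 0 ('d'): no match needed
  Position 1 ('c'): matches sub[0] = 'c'
  Position 2 ('c'): matches sub[1] = 'c'
  Position 3 ('c'): matches sub[2] = 'c'
  Position 4 ('e'): no match needed
  Position 5 ('a'): no match needed
All 3 characters matched => is a subsequence

1


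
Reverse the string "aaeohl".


Input: aaeohl
Reading characters right to left:
  Position 5: 'l'
  Position 4: 'h'
  Position 3: 'o'
  Position 2: 'e'
  Position 1: 'a'
  Position 0: 'a'
Reversed: lhoeaa

lhoeaa


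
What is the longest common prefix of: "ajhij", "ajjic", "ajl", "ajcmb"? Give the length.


Words: ajhij, ajjic, ajl, ajcmb
  Position 0: all 'a' => match
  Position 1: all 'j' => match
  Position 2: ('h', 'j', 'l', 'c') => mismatch, stop
LCP = "aj" (length 2)

2


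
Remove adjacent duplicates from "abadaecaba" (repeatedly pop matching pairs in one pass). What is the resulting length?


Input: abadaecaba
Stack-based adjacent duplicate removal:
  Read 'a': push. Stack: a
  Read 'b': push. Stack: ab
  Read 'a': push. Stack: aba
  Read 'd': push. Stack: abad
  Read 'a': push. Stack: abada
  Read 'e': push. Stack: abadae
  Read 'c': push. Stack: abadaec
  Read 'a': push. Stack: abadaeca
  Read 'b': push. Stack: abadaecab
  Read 'a': push. Stack: abadaecaba
Final stack: "abadaecaba" (length 10)

10


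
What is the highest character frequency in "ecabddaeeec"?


Input: ecabddaeeec
Character counts:
  'a': 2
  'b': 1
  'c': 2
  'd': 2
  'e': 4
Maximum frequency: 4

4


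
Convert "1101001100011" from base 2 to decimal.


Input: "1101001100011" in base 2
Positional expansion:
  Digit '1' (value 1) x 2^12 = 4096
  Digit '1' (value 1) x 2^11 = 2048
  Digit '0' (value 0) x 2^10 = 0
  Digit '1' (value 1) x 2^9 = 512
  Digit '0' (value 0) x 2^8 = 0
  Digit '0' (value 0) x 2^7 = 0
  Digit '1' (value 1) x 2^6 = 64
  Digit '1' (value 1) x 2^5 = 32
  Digit '0' (value 0) x 2^4 = 0
  Digit '0' (value 0) x 2^3 = 0
  Digit '0' (value 0) x 2^2 = 0
  Digit '1' (value 1) x 2^1 = 2
  Digit '1' (value 1) x 2^0 = 1
Sum = 6755

6755


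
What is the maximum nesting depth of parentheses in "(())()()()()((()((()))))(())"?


Input: "(())()()()()((()((()))))(())"
Tracking depth:
  Position 0 '(': depth becomes 1
  Position 1 '(': depth becomes 2
  Position 2 ')': depth becomes 1
  Position 3 ')': depth becomes 0
  Position 4 '(': depth becomes 1
  Position 5 ')': depth becomes 0
  Position 6 '(': depth becomes 1
  Position 7 ')': depth becomes 0
  Position 8 '(': depth becomes 1
  Position 9 ')': depth becomes 0
  Position 10 '(': depth becomes 1
  Position 11 ')': depth becomes 0
  Position 12 '(': depth becomes 1
  Position 13 '(': depth becomes 2
  Position 14 '(': depth becomes 3
  Position 15 ')': depth becomes 2
  Position 16 '(': depth becomes 3
  Position 17 '(': depth becomes 4
  Position 18 '(': depth becomes 5
  Position 19 ')': depth becomes 4
  Position 20 ')': depth becomes 3
  Position 21 ')': depth becomes 2
  Position 22 ')': depth becomes 1
  Position 23 ')': depth becomes 0
  Position 24 '(': depth becomes 1
  Position 25 '(': depth becomes 2
  Position 26 ')': depth becomes 1
  Position 27 ')': depth becomes 0
Maximum depth reached: 5

5


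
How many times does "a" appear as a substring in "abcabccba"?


Searching for "a" in "abcabccba"
Scanning each position:
  Position 0: "a" => MATCH
  Position 1: "b" => no
  Position 2: "c" => no
  Position 3: "a" => MATCH
  Position 4: "b" => no
  Position 5: "c" => no
  Position 6: "c" => no
  Position 7: "b" => no
  Position 8: "a" => MATCH
Total occurrences: 3

3


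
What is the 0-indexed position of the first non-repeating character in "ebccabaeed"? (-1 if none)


Input: ebccabaeed
Character frequencies:
  'a': 2
  'b': 2
  'c': 2
  'd': 1
  'e': 3
Scanning left to right for freq == 1:
  Position 0 ('e'): freq=3, skip
  Position 1 ('b'): freq=2, skip
  Position 2 ('c'): freq=2, skip
  Position 3 ('c'): freq=2, skip
  Position 4 ('a'): freq=2, skip
  Position 5 ('b'): freq=2, skip
  Position 6 ('a'): freq=2, skip
  Position 7 ('e'): freq=3, skip
  Position 8 ('e'): freq=3, skip
  Position 9 ('d'): unique! => answer = 9

9


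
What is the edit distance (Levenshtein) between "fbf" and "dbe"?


Computing edit distance: "fbf" -> "dbe"
DP table:
           d    b    e
      0    1    2    3
  f   1    1    2    3
  b   2    2    1    2
  f   3    3    2    2
Edit distance = dp[3][3] = 2

2


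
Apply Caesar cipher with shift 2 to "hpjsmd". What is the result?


Caesar cipher: shift "hpjsmd" by 2
  'h' (pos 7) + 2 = pos 9 = 'j'
  'p' (pos 15) + 2 = pos 17 = 'r'
  'j' (pos 9) + 2 = pos 11 = 'l'
  's' (pos 18) + 2 = pos 20 = 'u'
  'm' (pos 12) + 2 = pos 14 = 'o'
  'd' (pos 3) + 2 = pos 5 = 'f'
Result: jrluof

jrluof


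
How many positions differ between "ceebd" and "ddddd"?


Comparing "ceebd" and "ddddd" position by position:
  Position 0: 'c' vs 'd' => DIFFER
  Position 1: 'e' vs 'd' => DIFFER
  Position 2: 'e' vs 'd' => DIFFER
  Position 3: 'b' vs 'd' => DIFFER
  Position 4: 'd' vs 'd' => same
Positions that differ: 4

4


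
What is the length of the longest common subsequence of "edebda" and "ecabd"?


LCS of "edebda" and "ecabd"
DP table:
           e    c    a    b    d
      0    0    0    0    0    0
  e   0    1    1    1    1    1
  d   0    1    1    1    1    2
  e   0    1    1    1    1    2
  b   0    1    1    1    2    2
  d   0    1    1    1    2    3
  a   0    1    1    2    2    3
LCS length = dp[6][5] = 3

3


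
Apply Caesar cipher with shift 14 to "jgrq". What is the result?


Caesar cipher: shift "jgrq" by 14
  'j' (pos 9) + 14 = pos 23 = 'x'
  'g' (pos 6) + 14 = pos 20 = 'u'
  'r' (pos 17) + 14 = pos 5 = 'f'
  'q' (pos 16) + 14 = pos 4 = 'e'
Result: xufe

xufe


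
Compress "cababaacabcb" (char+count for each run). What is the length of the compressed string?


Input: cababaacabcb
Runs:
  'c' x 1 => "c1"
  'a' x 1 => "a1"
  'b' x 1 => "b1"
  'a' x 1 => "a1"
  'b' x 1 => "b1"
  'a' x 2 => "a2"
  'c' x 1 => "c1"
  'a' x 1 => "a1"
  'b' x 1 => "b1"
  'c' x 1 => "c1"
  'b' x 1 => "b1"
Compressed: "c1a1b1a1b1a2c1a1b1c1b1"
Compressed length: 22

22


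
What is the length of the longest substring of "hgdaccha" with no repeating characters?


Input: "hgdaccha"
Sliding window (track last position of each char):
  Position 0 ('h'): window [0,0] length 1 -- new best
  Position 1 ('g'): window [0,1] length 2 -- new best
  Position 2 ('d'): window [0,2] length 3 -- new best
  Position 3 ('a'): window [0,3] length 4 -- new best
  Position 4 ('c'): window [0,4] length 5 -- new best
  Position 5 ('c'): repeat (last at 4), move window start to 5
  Position 5 ('c'): window [5,5] length 1
  Position 6 ('h'): window [5,6] length 2
  Position 7 ('a'): window [5,7] length 3
Longest substring with no repeats: "hgdac" with length 5

5


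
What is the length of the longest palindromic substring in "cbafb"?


Input: "cbafb"
Checking substrings for palindromes:
  No multi-char palindromic substrings found
Longest palindromic substring: "c" with length 1

1


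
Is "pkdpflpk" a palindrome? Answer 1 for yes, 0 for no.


Input: pkdpflpk
Reversed: kplfpdkp
  Compare pos 0 ('p') with pos 7 ('k'): MISMATCH
  Compare pos 1 ('k') with pos 6 ('p'): MISMATCH
  Compare pos 2 ('d') with pos 5 ('l'): MISMATCH
  Compare pos 3 ('p') with pos 4 ('f'): MISMATCH
Result: not a palindrome

0


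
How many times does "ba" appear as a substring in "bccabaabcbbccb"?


Searching for "ba" in "bccabaabcbbccb"
Scanning each position:
  Position 0: "bc" => no
  Position 1: "cc" => no
  Position 2: "ca" => no
  Position 3: "ab" => no
  Position 4: "ba" => MATCH
  Position 5: "aa" => no
  Position 6: "ab" => no
  Position 7: "bc" => no
  Position 8: "cb" => no
  Position 9: "bb" => no
  Position 10: "bc" => no
  Position 11: "cc" => no
  Position 12: "cb" => no
Total occurrences: 1

1


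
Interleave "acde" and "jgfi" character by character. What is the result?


Interleaving "acde" and "jgfi":
  Position 0: 'a' from first, 'j' from second => "aj"
  Position 1: 'c' from first, 'g' from second => "cg"
  Position 2: 'd' from first, 'f' from second => "df"
  Position 3: 'e' from first, 'i' from second => "ei"
Result: ajcgdfei

ajcgdfei


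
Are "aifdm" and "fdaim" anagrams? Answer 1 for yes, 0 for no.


Strings: "aifdm", "fdaim"
Sorted first:  adfim
Sorted second: adfim
Sorted forms match => anagrams

1


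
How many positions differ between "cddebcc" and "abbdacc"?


Comparing "cddebcc" and "abbdacc" position by position:
  Position 0: 'c' vs 'a' => DIFFER
  Position 1: 'd' vs 'b' => DIFFER
  Position 2: 'd' vs 'b' => DIFFER
  Position 3: 'e' vs 'd' => DIFFER
  Position 4: 'b' vs 'a' => DIFFER
  Position 5: 'c' vs 'c' => same
  Position 6: 'c' vs 'c' => same
Positions that differ: 5

5


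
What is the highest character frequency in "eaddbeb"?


Input: eaddbeb
Character counts:
  'a': 1
  'b': 2
  'd': 2
  'e': 2
Maximum frequency: 2

2


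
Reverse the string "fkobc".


Input: fkobc
Reading characters right to left:
  Position 4: 'c'
  Position 3: 'b'
  Position 2: 'o'
  Position 1: 'k'
  Position 0: 'f'
Reversed: cbokf

cbokf


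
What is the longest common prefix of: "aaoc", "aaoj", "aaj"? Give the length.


Words: aaoc, aaoj, aaj
  Position 0: all 'a' => match
  Position 1: all 'a' => match
  Position 2: ('o', 'o', 'j') => mismatch, stop
LCP = "aa" (length 2)

2


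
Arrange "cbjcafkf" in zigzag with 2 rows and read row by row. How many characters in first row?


Zigzag "cbjcafkf" into 2 rows:
Placing characters:
  'c' => row 0
  'b' => row 1
  'j' => row 0
  'c' => row 1
  'a' => row 0
  'f' => row 1
  'k' => row 0
  'f' => row 1
Rows:
  Row 0: "cjak"
  Row 1: "bcff"
First row length: 4

4


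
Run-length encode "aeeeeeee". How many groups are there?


Input: aeeeeeee
Scanning for consecutive runs:
  Group 1: 'a' x 1 (positions 0-0)
  Group 2: 'e' x 7 (positions 1-7)
Total groups: 2

2


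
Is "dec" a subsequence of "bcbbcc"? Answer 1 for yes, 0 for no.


Check if "dec" is a subsequence of "bcbbcc"
Greedy scan:
  Position 0 ('b'): no match needed
  Position 1 ('c'): no match needed
  Position 2 ('b'): no match needed
  Position 3 ('b'): no match needed
  Position 4 ('c'): no match needed
  Position 5 ('c'): no match needed
Only matched 0/3 characters => not a subsequence

0


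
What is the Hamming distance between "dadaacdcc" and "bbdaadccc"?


Comparing "dadaacdcc" and "bbdaadccc" position by position:
  Position 0: 'd' vs 'b' => differ
  Position 1: 'a' vs 'b' => differ
  Position 2: 'd' vs 'd' => same
  Position 3: 'a' vs 'a' => same
  Position 4: 'a' vs 'a' => same
  Position 5: 'c' vs 'd' => differ
  Position 6: 'd' vs 'c' => differ
  Position 7: 'c' vs 'c' => same
  Position 8: 'c' vs 'c' => same
Total differences (Hamming distance): 4

4


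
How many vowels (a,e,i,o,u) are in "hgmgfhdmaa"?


Input: hgmgfhdmaa
Checking each character:
  'h' at position 0: consonant
  'g' at position 1: consonant
  'm' at position 2: consonant
  'g' at position 3: consonant
  'f' at position 4: consonant
  'h' at position 5: consonant
  'd' at position 6: consonant
  'm' at position 7: consonant
  'a' at position 8: vowel (running total: 1)
  'a' at position 9: vowel (running total: 2)
Total vowels: 2

2


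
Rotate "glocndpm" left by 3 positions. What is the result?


Input: "glocndpm", rotate left by 3
First 3 characters: "glo"
Remaining characters: "cndpm"
Concatenate remaining + first: "cndpm" + "glo" = "cndpmglo"

cndpmglo


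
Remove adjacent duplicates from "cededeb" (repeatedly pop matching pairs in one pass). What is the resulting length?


Input: cededeb
Stack-based adjacent duplicate removal:
  Read 'c': push. Stack: c
  Read 'e': push. Stack: ce
  Read 'd': push. Stack: ced
  Read 'e': push. Stack: cede
  Read 'd': push. Stack: ceded
  Read 'e': push. Stack: cedede
  Read 'b': push. Stack: cededeb
Final stack: "cededeb" (length 7)

7


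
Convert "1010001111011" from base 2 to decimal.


Input: "1010001111011" in base 2
Positional expansion:
  Digit '1' (value 1) x 2^12 = 4096
  Digit '0' (value 0) x 2^11 = 0
  Digit '1' (value 1) x 2^10 = 1024
  Digit '0' (value 0) x 2^9 = 0
  Digit '0' (value 0) x 2^8 = 0
  Digit '0' (value 0) x 2^7 = 0
  Digit '1' (value 1) x 2^6 = 64
  Digit '1' (value 1) x 2^5 = 32
  Digit '1' (value 1) x 2^4 = 16
  Digit '1' (value 1) x 2^3 = 8
  Digit '0' (value 0) x 2^2 = 0
  Digit '1' (value 1) x 2^1 = 2
  Digit '1' (value 1) x 2^0 = 1
Sum = 5243

5243


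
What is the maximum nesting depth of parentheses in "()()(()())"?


Input: "()()(()())"
Tracking depth:
  Position 0 '(': depth becomes 1
  Position 1 ')': depth becomes 0
  Position 2 '(': depth becomes 1
  Position 3 ')': depth becomes 0
  Position 4 '(': depth becomes 1
  Position 5 '(': depth becomes 2
  Position 6 ')': depth becomes 1
  Position 7 '(': depth becomes 2
  Position 8 ')': depth becomes 1
  Position 9 ')': depth becomes 0
Maximum depth reached: 2

2


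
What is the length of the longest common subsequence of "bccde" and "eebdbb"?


LCS of "bccde" and "eebdbb"
DP table:
           e    e    b    d    b    b
      0    0    0    0    0    0    0
  b   0    0    0    1    1    1    1
  c   0    0    0    1    1    1    1
  c   0    0    0    1    1    1    1
  d   0    0    0    1    2    2    2
  e   0    1    1    1    2    2    2
LCS length = dp[5][6] = 2

2


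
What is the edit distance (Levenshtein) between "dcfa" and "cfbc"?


Computing edit distance: "dcfa" -> "cfbc"
DP table:
           c    f    b    c
      0    1    2    3    4
  d   1    1    2    3    4
  c   2    1    2    3    3
  f   3    2    1    2    3
  a   4    3    2    2    3
Edit distance = dp[4][4] = 3

3


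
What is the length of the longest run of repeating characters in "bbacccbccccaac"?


Input: "bbacccbccccaac"
Scanning for longest run:
  Position 1 ('b'): continues run of 'b', length=2
  Position 2 ('a'): new char, reset run to 1
  Position 3 ('c'): new char, reset run to 1
  Position 4 ('c'): continues run of 'c', length=2
  Position 5 ('c'): continues run of 'c', length=3
  Position 6 ('b'): new char, reset run to 1
  Position 7 ('c'): new char, reset run to 1
  Position 8 ('c'): continues run of 'c', length=2
  Position 9 ('c'): continues run of 'c', length=3
  Position 10 ('c'): continues run of 'c', length=4
  Position 11 ('a'): new char, reset run to 1
  Position 12 ('a'): continues run of 'a', length=2
  Position 13 ('c'): new char, reset run to 1
Longest run: 'c' with length 4

4


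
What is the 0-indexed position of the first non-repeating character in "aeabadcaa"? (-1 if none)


Input: aeabadcaa
Character frequencies:
  'a': 5
  'b': 1
  'c': 1
  'd': 1
  'e': 1
Scanning left to right for freq == 1:
  Position 0 ('a'): freq=5, skip
  Position 1 ('e'): unique! => answer = 1

1


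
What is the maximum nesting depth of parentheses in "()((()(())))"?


Input: "()((()(())))"
Tracking depth:
  Position 0 '(': depth becomes 1
  Position 1 ')': depth becomes 0
  Position 2 '(': depth becomes 1
  Position 3 '(': depth becomes 2
  Position 4 '(': depth becomes 3
  Position 5 ')': depth becomes 2
  Position 6 '(': depth becomes 3
  Position 7 '(': depth becomes 4
  Position 8 ')': depth becomes 3
  Position 9 ')': depth becomes 2
  Position 10 ')': depth becomes 1
  Position 11 ')': depth becomes 0
Maximum depth reached: 4

4


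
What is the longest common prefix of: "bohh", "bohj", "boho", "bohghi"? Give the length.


Words: bohh, bohj, boho, bohghi
  Position 0: all 'b' => match
  Position 1: all 'o' => match
  Position 2: all 'h' => match
  Position 3: ('h', 'j', 'o', 'g') => mismatch, stop
LCP = "boh" (length 3)

3


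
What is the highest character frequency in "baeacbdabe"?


Input: baeacbdabe
Character counts:
  'a': 3
  'b': 3
  'c': 1
  'd': 1
  'e': 2
Maximum frequency: 3

3


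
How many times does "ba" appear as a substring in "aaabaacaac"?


Searching for "ba" in "aaabaacaac"
Scanning each position:
  Position 0: "aa" => no
  Position 1: "aa" => no
  Position 2: "ab" => no
  Position 3: "ba" => MATCH
  Position 4: "aa" => no
  Position 5: "ac" => no
  Position 6: "ca" => no
  Position 7: "aa" => no
  Position 8: "ac" => no
Total occurrences: 1

1


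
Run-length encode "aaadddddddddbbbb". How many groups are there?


Input: aaadddddddddbbbb
Scanning for consecutive runs:
  Group 1: 'a' x 3 (positions 0-2)
  Group 2: 'd' x 9 (positions 3-11)
  Group 3: 'b' x 4 (positions 12-15)
Total groups: 3

3


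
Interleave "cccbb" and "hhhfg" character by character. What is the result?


Interleaving "cccbb" and "hhhfg":
  Position 0: 'c' from first, 'h' from second => "ch"
  Position 1: 'c' from first, 'h' from second => "ch"
  Position 2: 'c' from first, 'h' from second => "ch"
  Position 3: 'b' from first, 'f' from second => "bf"
  Position 4: 'b' from first, 'g' from second => "bg"
Result: chchchbfbg

chchchbfbg


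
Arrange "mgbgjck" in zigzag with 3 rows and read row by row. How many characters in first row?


Zigzag "mgbgjck" into 3 rows:
Placing characters:
  'm' => row 0
  'g' => row 1
  'b' => row 2
  'g' => row 1
  'j' => row 0
  'c' => row 1
  'k' => row 2
Rows:
  Row 0: "mj"
  Row 1: "ggc"
  Row 2: "bk"
First row length: 2

2


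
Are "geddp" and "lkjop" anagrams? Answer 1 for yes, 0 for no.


Strings: "geddp", "lkjop"
Sorted first:  ddegp
Sorted second: jklop
Differ at position 0: 'd' vs 'j' => not anagrams

0


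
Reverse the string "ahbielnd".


Input: ahbielnd
Reading characters right to left:
  Position 7: 'd'
  Position 6: 'n'
  Position 5: 'l'
  Position 4: 'e'
  Position 3: 'i'
  Position 2: 'b'
  Position 1: 'h'
  Position 0: 'a'
Reversed: dnleibha

dnleibha


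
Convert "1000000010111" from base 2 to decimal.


Input: "1000000010111" in base 2
Positional expansion:
  Digit '1' (value 1) x 2^12 = 4096
  Digit '0' (value 0) x 2^11 = 0
  Digit '0' (value 0) x 2^10 = 0
  Digit '0' (value 0) x 2^9 = 0
  Digit '0' (value 0) x 2^8 = 0
  Digit '0' (value 0) x 2^7 = 0
  Digit '0' (value 0) x 2^6 = 0
  Digit '0' (value 0) x 2^5 = 0
  Digit '1' (value 1) x 2^4 = 16
  Digit '0' (value 0) x 2^3 = 0
  Digit '1' (value 1) x 2^2 = 4
  Digit '1' (value 1) x 2^1 = 2
  Digit '1' (value 1) x 2^0 = 1
Sum = 4119

4119


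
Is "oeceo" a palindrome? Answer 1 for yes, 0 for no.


Input: oeceo
Reversed: oeceo
  Compare pos 0 ('o') with pos 4 ('o'): match
  Compare pos 1 ('e') with pos 3 ('e'): match
Result: palindrome

1


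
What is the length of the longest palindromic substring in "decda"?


Input: "decda"
Checking substrings for palindromes:
  No multi-char palindromic substrings found
Longest palindromic substring: "d" with length 1

1


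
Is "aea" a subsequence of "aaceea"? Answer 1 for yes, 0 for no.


Check if "aea" is a subsequence of "aaceea"
Greedy scan:
  Position 0 ('a'): matches sub[0] = 'a'
  Position 1 ('a'): no match needed
  Position 2 ('c'): no match needed
  Position 3 ('e'): matches sub[1] = 'e'
  Position 4 ('e'): no match needed
  Position 5 ('a'): matches sub[2] = 'a'
All 3 characters matched => is a subsequence

1


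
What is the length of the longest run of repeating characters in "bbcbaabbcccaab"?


Input: "bbcbaabbcccaab"
Scanning for longest run:
  Position 1 ('b'): continues run of 'b', length=2
  Position 2 ('c'): new char, reset run to 1
  Position 3 ('b'): new char, reset run to 1
  Position 4 ('a'): new char, reset run to 1
  Position 5 ('a'): continues run of 'a', length=2
  Position 6 ('b'): new char, reset run to 1
  Position 7 ('b'): continues run of 'b', length=2
  Position 8 ('c'): new char, reset run to 1
  Position 9 ('c'): continues run of 'c', length=2
  Position 10 ('c'): continues run of 'c', length=3
  Position 11 ('a'): new char, reset run to 1
  Position 12 ('a'): continues run of 'a', length=2
  Position 13 ('b'): new char, reset run to 1
Longest run: 'c' with length 3

3


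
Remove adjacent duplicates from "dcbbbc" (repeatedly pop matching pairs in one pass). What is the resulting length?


Input: dcbbbc
Stack-based adjacent duplicate removal:
  Read 'd': push. Stack: d
  Read 'c': push. Stack: dc
  Read 'b': push. Stack: dcb
  Read 'b': matches stack top 'b' => pop. Stack: dc
  Read 'b': push. Stack: dcb
  Read 'c': push. Stack: dcbc
Final stack: "dcbc" (length 4)

4


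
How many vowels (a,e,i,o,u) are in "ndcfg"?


Input: ndcfg
Checking each character:
  'n' at position 0: consonant
  'd' at position 1: consonant
  'c' at position 2: consonant
  'f' at position 3: consonant
  'g' at position 4: consonant
Total vowels: 0

0


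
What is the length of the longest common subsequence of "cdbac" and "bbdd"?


LCS of "cdbac" and "bbdd"
DP table:
           b    b    d    d
      0    0    0    0    0
  c   0    0    0    0    0
  d   0    0    0    1    1
  b   0    1    1    1    1
  a   0    1    1    1    1
  c   0    1    1    1    1
LCS length = dp[5][4] = 1

1


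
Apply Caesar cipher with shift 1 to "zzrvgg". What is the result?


Caesar cipher: shift "zzrvgg" by 1
  'z' (pos 25) + 1 = pos 0 = 'a'
  'z' (pos 25) + 1 = pos 0 = 'a'
  'r' (pos 17) + 1 = pos 18 = 's'
  'v' (pos 21) + 1 = pos 22 = 'w'
  'g' (pos 6) + 1 = pos 7 = 'h'
  'g' (pos 6) + 1 = pos 7 = 'h'
Result: aaswhh

aaswhh


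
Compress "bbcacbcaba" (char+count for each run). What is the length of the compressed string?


Input: bbcacbcaba
Runs:
  'b' x 2 => "b2"
  'c' x 1 => "c1"
  'a' x 1 => "a1"
  'c' x 1 => "c1"
  'b' x 1 => "b1"
  'c' x 1 => "c1"
  'a' x 1 => "a1"
  'b' x 1 => "b1"
  'a' x 1 => "a1"
Compressed: "b2c1a1c1b1c1a1b1a1"
Compressed length: 18

18


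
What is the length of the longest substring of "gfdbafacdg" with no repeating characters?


Input: "gfdbafacdg"
Sliding window (track last position of each char):
  Position 0 ('g'): window [0,0] length 1 -- new best
  Position 1 ('f'): window [0,1] length 2 -- new best
  Position 2 ('d'): window [0,2] length 3 -- new best
  Position 3 ('b'): window [0,3] length 4 -- new best
  Position 4 ('a'): window [0,4] length 5 -- new best
  Position 5 ('f'): repeat (last at 1), move window start to 2
  Position 5 ('f'): window [2,5] length 4
  Position 6 ('a'): repeat (last at 4), move window start to 5
  Position 6 ('a'): window [5,6] length 2
  Position 7 ('c'): window [5,7] length 3
  Position 8 ('d'): window [5,8] length 4
  Position 9 ('g'): window [5,9] length 5
Longest substring with no repeats: "gfdba" with length 5

5


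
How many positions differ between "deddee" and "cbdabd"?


Comparing "deddee" and "cbdabd" position by position:
  Position 0: 'd' vs 'c' => DIFFER
  Position 1: 'e' vs 'b' => DIFFER
  Position 2: 'd' vs 'd' => same
  Position 3: 'd' vs 'a' => DIFFER
  Position 4: 'e' vs 'b' => DIFFER
  Position 5: 'e' vs 'd' => DIFFER
Positions that differ: 5

5


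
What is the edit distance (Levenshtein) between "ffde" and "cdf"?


Computing edit distance: "ffde" -> "cdf"
DP table:
           c    d    f
      0    1    2    3
  f   1    1    2    2
  f   2    2    2    2
  d   3    3    2    3
  e   4    4    3    3
Edit distance = dp[4][3] = 3

3


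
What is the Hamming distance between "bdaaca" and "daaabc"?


Comparing "bdaaca" and "daaabc" position by position:
  Position 0: 'b' vs 'd' => differ
  Position 1: 'd' vs 'a' => differ
  Position 2: 'a' vs 'a' => same
  Position 3: 'a' vs 'a' => same
  Position 4: 'c' vs 'b' => differ
  Position 5: 'a' vs 'c' => differ
Total differences (Hamming distance): 4

4


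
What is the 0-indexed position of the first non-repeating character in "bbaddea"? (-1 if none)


Input: bbaddea
Character frequencies:
  'a': 2
  'b': 2
  'd': 2
  'e': 1
Scanning left to right for freq == 1:
  Position 0 ('b'): freq=2, skip
  Position 1 ('b'): freq=2, skip
  Position 2 ('a'): freq=2, skip
  Position 3 ('d'): freq=2, skip
  Position 4 ('d'): freq=2, skip
  Position 5 ('e'): unique! => answer = 5

5


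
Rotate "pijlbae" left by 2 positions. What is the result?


Input: "pijlbae", rotate left by 2
First 2 characters: "pi"
Remaining characters: "jlbae"
Concatenate remaining + first: "jlbae" + "pi" = "jlbaepi"

jlbaepi


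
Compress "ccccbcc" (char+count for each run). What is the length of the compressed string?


Input: ccccbcc
Runs:
  'c' x 4 => "c4"
  'b' x 1 => "b1"
  'c' x 2 => "c2"
Compressed: "c4b1c2"
Compressed length: 6

6
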